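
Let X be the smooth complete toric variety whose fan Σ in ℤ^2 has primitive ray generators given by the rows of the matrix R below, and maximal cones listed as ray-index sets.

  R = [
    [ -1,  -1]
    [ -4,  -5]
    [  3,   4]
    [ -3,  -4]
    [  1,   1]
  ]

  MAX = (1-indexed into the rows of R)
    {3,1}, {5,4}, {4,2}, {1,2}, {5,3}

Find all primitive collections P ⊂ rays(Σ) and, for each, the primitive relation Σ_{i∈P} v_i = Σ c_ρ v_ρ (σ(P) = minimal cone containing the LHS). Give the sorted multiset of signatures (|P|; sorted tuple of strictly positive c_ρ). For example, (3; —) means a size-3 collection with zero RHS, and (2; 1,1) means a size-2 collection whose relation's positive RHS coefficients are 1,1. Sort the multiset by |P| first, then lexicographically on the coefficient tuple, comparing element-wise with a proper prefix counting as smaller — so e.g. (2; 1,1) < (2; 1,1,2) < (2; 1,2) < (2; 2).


Σ has 5 primitive collections:

  • {1,5}:  v_{1} + v_{5} = 0 ; sig = (2; —)
  • {3,4}:  v_{3} + v_{4} = 0 ; sig = (2; —)
  • {1,4}:  v_{1} + v_{4} = v_{2} ; sig = (2; 1)
  • {2,3}:  v_{2} + v_{3} = v_{1} ; sig = (2; 1)
  • {2,5}:  v_{2} + v_{5} = v_{4} ; sig = (2; 1)

so the primitive-relation signature multiset is
    (2; —)
    (2; —)
    (2; 1)
    (2; 1)
    (2; 1)


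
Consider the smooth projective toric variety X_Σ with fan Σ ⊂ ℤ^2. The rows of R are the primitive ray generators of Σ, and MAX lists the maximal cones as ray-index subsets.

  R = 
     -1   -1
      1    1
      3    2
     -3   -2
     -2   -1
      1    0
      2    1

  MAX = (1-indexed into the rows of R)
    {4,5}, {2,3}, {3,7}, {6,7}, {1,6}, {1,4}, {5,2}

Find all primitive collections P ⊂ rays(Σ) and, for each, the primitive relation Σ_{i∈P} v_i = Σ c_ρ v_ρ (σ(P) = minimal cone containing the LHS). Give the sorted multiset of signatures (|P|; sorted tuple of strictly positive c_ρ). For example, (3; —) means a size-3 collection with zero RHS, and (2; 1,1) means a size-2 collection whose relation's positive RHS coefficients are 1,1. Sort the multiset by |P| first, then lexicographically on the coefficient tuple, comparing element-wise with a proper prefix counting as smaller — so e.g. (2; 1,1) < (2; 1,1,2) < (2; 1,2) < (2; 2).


The 14 primitive collections of Σ (r=7, n=2):

  • {1,2}:  v_{1} + v_{2} = 0  →  sig = (2; —)
  • {3,4}:  v_{3} + v_{4} = 0  →  sig = (2; —)
  • {5,7}:  v_{5} + v_{7} = 0  →  sig = (2; —)
  • {1,3}:  v_{1} + v_{3} = v_{7}  →  sig = (2; 1)
  • {1,5}:  v_{1} + v_{5} = v_{4}  →  sig = (2; 1)
  • {1,7}:  v_{1} + v_{7} = v_{6}  →  sig = (2; 1)
  • {2,4}:  v_{2} + v_{4} = v_{5}  →  sig = (2; 1)
  • {2,6}:  v_{2} + v_{6} = v_{7}  →  sig = (2; 1)
  • {2,7}:  v_{2} + v_{7} = v_{3}  →  sig = (2; 1)
  • {3,5}:  v_{3} + v_{5} = v_{2}  →  sig = (2; 1)
  • {4,7}:  v_{4} + v_{7} = v_{1}  →  sig = (2; 1)
  • {5,6}:  v_{5} + v_{6} = v_{1}  →  sig = (2; 1)
  • {3,6}:  v_{3} + v_{6} = 2·v_{7}  →  sig = (2; 2)
  • {4,6}:  v_{4} + v_{6} = 2·v_{1}  →  sig = (2; 2)

Sorted signature multiset PRS(X):
{ (2; —) ×3,  (2; 1) ×9,  (2; 2) ×2 }


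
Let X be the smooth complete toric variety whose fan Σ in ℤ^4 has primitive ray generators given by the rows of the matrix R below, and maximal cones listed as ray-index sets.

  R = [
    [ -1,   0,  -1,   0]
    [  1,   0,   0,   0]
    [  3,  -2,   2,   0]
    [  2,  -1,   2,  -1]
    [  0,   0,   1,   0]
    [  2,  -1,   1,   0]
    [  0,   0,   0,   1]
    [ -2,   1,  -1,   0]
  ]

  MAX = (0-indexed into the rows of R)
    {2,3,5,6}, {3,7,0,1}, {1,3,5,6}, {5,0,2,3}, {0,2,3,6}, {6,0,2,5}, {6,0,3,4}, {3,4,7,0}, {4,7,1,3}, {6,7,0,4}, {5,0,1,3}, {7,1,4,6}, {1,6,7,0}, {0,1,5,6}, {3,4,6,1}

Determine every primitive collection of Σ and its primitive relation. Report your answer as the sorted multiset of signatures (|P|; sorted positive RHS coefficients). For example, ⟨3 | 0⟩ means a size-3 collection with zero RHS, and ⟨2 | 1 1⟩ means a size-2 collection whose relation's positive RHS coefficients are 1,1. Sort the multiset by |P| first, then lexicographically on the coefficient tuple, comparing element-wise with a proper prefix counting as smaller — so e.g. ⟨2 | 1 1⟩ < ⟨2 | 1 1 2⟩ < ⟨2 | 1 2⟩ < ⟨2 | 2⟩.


9 collections generate NE(X_Σ); each relation:

  • {5,7}:  v_{5} + v_{7} = 0 ; sig = ⟨2 | 0⟩
  • {4,5}:  v_{4} + v_{5} = v_{3} + v_{6} ; sig = ⟨2 | 1 1⟩
  • {2,7}:  v_{2} + v_{7} = v_{0} + v_{3} + v_{6} ; sig = ⟨2 | 1 1 1⟩
  • {2,4}:  v_{2} + v_{4} = v_{0} + 2·v_{3} + 2·v_{6} ; sig = ⟨2 | 1 2 2⟩
  • {1,2}:  v_{1} + v_{2} = 2·v_{5} ; sig = ⟨2 | 2⟩
  • {0,1,4}:  v_{0} + v_{1} + v_{4} = 0 ; sig = ⟨3 | 0⟩
  • {3,6,7}:  v_{3} + v_{6} + v_{7} = v_{4} ; sig = ⟨3 | 1⟩
  • {0,1,3,6}:  v_{0} + v_{1} + v_{3} + v_{6} = v_{5} ; sig = ⟨4 | 1⟩
  • {0,3,5,6}:  v_{0} + v_{3} + v_{5} + v_{6} = v_{2} ; sig = ⟨4 | 1⟩

so the primitive-relation signature multiset is
    |P|=2: 5 collections, coeffs (), (1,1), (1,1,1), (1,2,2), (2)
    |P|=3: 2 collections, coeffs (), (1)
    |P|=4: 2 collections, coeffs (1), (1)


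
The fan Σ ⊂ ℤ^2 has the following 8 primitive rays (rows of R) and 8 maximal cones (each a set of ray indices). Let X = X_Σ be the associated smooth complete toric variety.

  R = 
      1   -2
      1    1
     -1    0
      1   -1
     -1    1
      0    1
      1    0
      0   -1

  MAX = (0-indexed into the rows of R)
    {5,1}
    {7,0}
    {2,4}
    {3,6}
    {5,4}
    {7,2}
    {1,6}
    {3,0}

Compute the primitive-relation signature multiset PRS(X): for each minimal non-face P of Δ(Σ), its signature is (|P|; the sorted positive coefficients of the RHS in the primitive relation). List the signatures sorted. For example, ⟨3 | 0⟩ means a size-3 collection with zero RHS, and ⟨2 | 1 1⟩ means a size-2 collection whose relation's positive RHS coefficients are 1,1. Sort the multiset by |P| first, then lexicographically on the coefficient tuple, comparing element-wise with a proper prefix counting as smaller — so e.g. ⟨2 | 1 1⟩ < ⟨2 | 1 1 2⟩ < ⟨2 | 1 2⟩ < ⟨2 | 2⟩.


Minimal non-faces — 20 found among 8 rays, 8 max cones:

  • {2,6}:  v_{2} + v_{6} = 0  ⟹  sig = ⟨2 | 0⟩
  • {3,4}:  v_{3} + v_{4} = 0  ⟹  sig = ⟨2 | 0⟩
  • {5,7}:  v_{5} + v_{7} = 0  ⟹  sig = ⟨2 | 0⟩
  • {0,4}:  v_{0} + v_{4} = v_{7}  ⟹  sig = ⟨2 | 1⟩
  • {0,5}:  v_{0} + v_{5} = v_{3}  ⟹  sig = ⟨2 | 1⟩
  • {1,2}:  v_{1} + v_{2} = v_{5}  ⟹  sig = ⟨2 | 1⟩
  • {1,7}:  v_{1} + v_{7} = v_{6}  ⟹  sig = ⟨2 | 1⟩
  • {2,3}:  v_{2} + v_{3} = v_{7}  ⟹  sig = ⟨2 | 1⟩
  • {2,5}:  v_{2} + v_{5} = v_{4}  ⟹  sig = ⟨2 | 1⟩
  • {3,5}:  v_{3} + v_{5} = v_{6}  ⟹  sig = ⟨2 | 1⟩
  • {3,7}:  v_{3} + v_{7} = v_{0}  ⟹  sig = ⟨2 | 1⟩
  • {4,6}:  v_{4} + v_{6} = v_{5}  ⟹  sig = ⟨2 | 1⟩
  • {4,7}:  v_{4} + v_{7} = v_{2}  ⟹  sig = ⟨2 | 1⟩
  • {5,6}:  v_{5} + v_{6} = v_{1}  ⟹  sig = ⟨2 | 1⟩
  • {6,7}:  v_{6} + v_{7} = v_{3}  ⟹  sig = ⟨2 | 1⟩
  • {0,1}:  v_{0} + v_{1} = v_{3} + v_{6}  ⟹  sig = ⟨2 | 1 1⟩
  • {0,2}:  v_{0} + v_{2} = 2·v_{7}  ⟹  sig = ⟨2 | 2⟩
  • {0,6}:  v_{0} + v_{6} = 2·v_{3}  ⟹  sig = ⟨2 | 2⟩
  • {1,3}:  v_{1} + v_{3} = 2·v_{6}  ⟹  sig = ⟨2 | 2⟩
  • {1,4}:  v_{1} + v_{4} = 2·v_{5}  ⟹  sig = ⟨2 | 2⟩

Signatures (|P|; sorted positive RHS coefficients), sorted:
    |P|=2: 20 collections, coeffs (), (), (), (1), (1), (1), (1), (1), (1), (1), (1), (1), (1), (1), (1), (1,1), (2), (2), (2), (2)


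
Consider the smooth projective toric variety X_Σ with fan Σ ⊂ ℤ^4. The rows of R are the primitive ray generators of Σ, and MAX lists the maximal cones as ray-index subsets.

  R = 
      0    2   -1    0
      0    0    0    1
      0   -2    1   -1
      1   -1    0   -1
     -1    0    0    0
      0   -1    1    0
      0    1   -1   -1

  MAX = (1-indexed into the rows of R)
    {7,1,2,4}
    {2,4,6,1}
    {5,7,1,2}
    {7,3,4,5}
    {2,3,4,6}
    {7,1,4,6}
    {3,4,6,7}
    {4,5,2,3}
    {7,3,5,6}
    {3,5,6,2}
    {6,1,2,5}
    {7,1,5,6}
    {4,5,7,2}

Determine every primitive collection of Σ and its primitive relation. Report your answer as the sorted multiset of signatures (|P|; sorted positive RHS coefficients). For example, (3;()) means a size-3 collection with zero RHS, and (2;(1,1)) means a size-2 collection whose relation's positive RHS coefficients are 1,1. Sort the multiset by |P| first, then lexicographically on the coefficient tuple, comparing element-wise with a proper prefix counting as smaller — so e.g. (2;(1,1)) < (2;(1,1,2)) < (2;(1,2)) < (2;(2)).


Primitive collections (5):

  {1,3}:  v_{1} + v_{3} = v_{6} + v_{7} ; sig = (2;(1,1))
  {2,6,7}:  v_{2} + v_{6} + v_{7} = 0 ; sig = (3;())
  {1,4,5}:  v_{1} + v_{4} + v_{5} = v_{7} ; sig = (3;(1))
  {4,5,6}:  v_{4} + v_{5} + v_{6} = v_{3} ; sig = (3;(1))
  {2,3,7}:  v_{2} + v_{3} + v_{7} = v_{4} + v_{5} ; sig = (3;(1,1))

Signatures (|P|; sorted positive RHS coefficients), sorted:
    |P|=2: 1 collection, coeffs (1,1)
    |P|=3: 4 collections, coeffs (), (1), (1), (1,1)


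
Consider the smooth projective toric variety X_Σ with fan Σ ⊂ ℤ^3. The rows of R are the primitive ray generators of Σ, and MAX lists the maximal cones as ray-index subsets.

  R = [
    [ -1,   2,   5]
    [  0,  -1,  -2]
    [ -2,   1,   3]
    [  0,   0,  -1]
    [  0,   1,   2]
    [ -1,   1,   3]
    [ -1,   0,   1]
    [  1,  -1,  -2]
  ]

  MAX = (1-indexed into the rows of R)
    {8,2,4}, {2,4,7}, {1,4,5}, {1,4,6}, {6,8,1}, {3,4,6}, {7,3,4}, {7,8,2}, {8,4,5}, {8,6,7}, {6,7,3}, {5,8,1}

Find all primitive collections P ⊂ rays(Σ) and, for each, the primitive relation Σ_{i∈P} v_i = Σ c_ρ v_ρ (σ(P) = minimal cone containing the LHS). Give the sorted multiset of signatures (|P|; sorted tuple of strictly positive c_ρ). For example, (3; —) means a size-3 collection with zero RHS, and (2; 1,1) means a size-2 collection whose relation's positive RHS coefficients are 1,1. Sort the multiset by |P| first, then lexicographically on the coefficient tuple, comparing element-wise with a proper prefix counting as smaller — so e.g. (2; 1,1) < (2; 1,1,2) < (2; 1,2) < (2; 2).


Δ(Σ) — 8 vertices, 14 min non-faces:

  P = {2,5}:  v_{2} + v_{5} = 0 ; sig = (2; —)
  P = {1,2}:  v_{1} + v_{2} = v_{6} ; sig = (2; 1)
  P = {2,6}:  v_{2} + v_{6} = v_{7} ; sig = (2; 1)
  P = {3,8}:  v_{3} + v_{8} = v_{7} ; sig = (2; 1)
  P = {5,6}:  v_{5} + v_{6} = v_{1} ; sig = (2; 1)
  P = {5,7}:  v_{5} + v_{7} = v_{6} ; sig = (2; 1)
  P = {2,3}:  v_{2} + v_{3} = v_{4} + 2·v_{7} ; sig = (2; 1,2)
  P = {3,5}:  v_{3} + v_{5} = v_{4} + 2·v_{6} ; sig = (2; 1,2)
  P = {1,3}:  v_{1} + v_{3} = v_{4} + 3·v_{6} ; sig = (2; 1,3)
  P = {1,7}:  v_{1} + v_{7} = 2·v_{6} ; sig = (2; 2)
  P = {4,6,8}:  v_{4} + v_{6} + v_{8} = 0 ; sig = (3; —)
  P = {1,4,8}:  v_{1} + v_{4} + v_{8} = v_{5} ; sig = (3; 1)
  P = {4,6,7}:  v_{4} + v_{6} + v_{7} = v_{3} ; sig = (3; 1)
  P = {4,7,8}:  v_{4} + v_{7} + v_{8} = v_{2} ; sig = (3; 1)

so the primitive-relation signature multiset is
    (2; —)
    (2; 1)
    (2; 1)
    (2; 1)
    (2; 1)
    (2; 1)
    (2; 1,2)
    (2; 1,2)
    (2; 1,3)
    (2; 2)
    (3; —)
    (3; 1)
    (3; 1)
    (3; 1)


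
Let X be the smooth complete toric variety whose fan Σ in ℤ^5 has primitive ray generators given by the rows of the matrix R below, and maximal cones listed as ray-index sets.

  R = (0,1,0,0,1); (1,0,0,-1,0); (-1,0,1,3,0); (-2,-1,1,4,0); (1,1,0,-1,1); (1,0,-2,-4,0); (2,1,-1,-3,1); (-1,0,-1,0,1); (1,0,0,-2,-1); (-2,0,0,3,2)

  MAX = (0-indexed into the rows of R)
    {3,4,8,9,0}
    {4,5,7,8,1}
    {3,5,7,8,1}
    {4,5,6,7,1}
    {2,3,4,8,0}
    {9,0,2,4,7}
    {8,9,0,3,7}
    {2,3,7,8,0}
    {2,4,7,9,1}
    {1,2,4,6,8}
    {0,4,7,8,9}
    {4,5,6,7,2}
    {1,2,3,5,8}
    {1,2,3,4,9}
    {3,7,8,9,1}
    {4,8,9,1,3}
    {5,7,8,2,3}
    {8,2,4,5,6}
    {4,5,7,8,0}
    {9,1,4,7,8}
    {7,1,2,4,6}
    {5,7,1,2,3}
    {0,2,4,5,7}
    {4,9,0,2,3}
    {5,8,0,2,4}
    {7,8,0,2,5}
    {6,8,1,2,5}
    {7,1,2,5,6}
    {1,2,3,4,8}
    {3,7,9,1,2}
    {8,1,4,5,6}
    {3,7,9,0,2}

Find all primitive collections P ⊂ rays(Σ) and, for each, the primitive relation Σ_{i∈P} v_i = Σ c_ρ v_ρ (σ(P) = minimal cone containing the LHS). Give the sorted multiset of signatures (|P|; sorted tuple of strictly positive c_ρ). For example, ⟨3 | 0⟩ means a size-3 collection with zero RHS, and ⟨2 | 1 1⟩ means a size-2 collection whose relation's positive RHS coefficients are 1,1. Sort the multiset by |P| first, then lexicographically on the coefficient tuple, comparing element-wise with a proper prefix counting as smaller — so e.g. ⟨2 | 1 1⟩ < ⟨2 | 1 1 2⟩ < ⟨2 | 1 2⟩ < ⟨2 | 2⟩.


The 13 primitive collections of Σ (r=10, n=5):

  • {0,1}:  v_{0} + v_{1} = v_{4}  ⟹  sig = ⟨2 | 1⟩
  • {0,6}:  v_{0} + v_{6} = v_{2} + 2·v_{4} + v_{5}  ⟹  sig = ⟨2 | 1 1 2⟩
  • {3,6}:  v_{3} + v_{6} = 2·v_{1} + v_{2} + v_{7}  ⟹  sig = ⟨2 | 1 1 2⟩
  • {6,9}:  v_{6} + v_{9} = 2·v_{1} + v_{2} + v_{4} + 2·v_{7}  ⟹  sig = ⟨2 | 1 1 2 2⟩
  • {5,9}:  v_{5} + v_{9} = v_{1} + 2·v_{7}  ⟹  sig = ⟨2 | 1 2⟩
  • {0,3,5}:  v_{0} + v_{3} + v_{5} = v_{7}  ⟹  sig = ⟨3 | 1⟩
  • {3,4,7}:  v_{3} + v_{4} + v_{7} = v_{9}  ⟹  sig = ⟨3 | 1⟩
  • {2,8,9}:  v_{2} + v_{8} + v_{9} = v_{0} + v_{3}  ⟹  sig = ⟨3 | 1 1⟩
  • {3,4,5}:  v_{3} + v_{4} + v_{5} = v_{1} + v_{7}  ⟹  sig = ⟨3 | 1 1⟩
  • {6,7,8}:  v_{6} + v_{7} + v_{8} = v_{4} + v_{5}  ⟹  sig = ⟨3 | 1 1⟩
  • {1,2,7,8}:  v_{1} + v_{2} + v_{7} + v_{8} = 0  ⟹  sig = ⟨4 | 0⟩
  • {1,2,4,5}:  v_{1} + v_{2} + v_{4} + v_{5} = v_{6}  ⟹  sig = ⟨4 | 1⟩
  • {2,4,7,8}:  v_{2} + v_{4} + v_{7} + v_{8} = v_{0}  ⟹  sig = ⟨4 | 1⟩

Hence PRS(X_Σ) =
    |P|=2: 5 collections, coeffs (1), (1,1,2), (1,1,2), (1,1,2,2), (1,2)
    |P|=3: 5 collections, coeffs (1), (1), (1,1), (1,1), (1,1)
    |P|=4: 3 collections, coeffs (), (1), (1)


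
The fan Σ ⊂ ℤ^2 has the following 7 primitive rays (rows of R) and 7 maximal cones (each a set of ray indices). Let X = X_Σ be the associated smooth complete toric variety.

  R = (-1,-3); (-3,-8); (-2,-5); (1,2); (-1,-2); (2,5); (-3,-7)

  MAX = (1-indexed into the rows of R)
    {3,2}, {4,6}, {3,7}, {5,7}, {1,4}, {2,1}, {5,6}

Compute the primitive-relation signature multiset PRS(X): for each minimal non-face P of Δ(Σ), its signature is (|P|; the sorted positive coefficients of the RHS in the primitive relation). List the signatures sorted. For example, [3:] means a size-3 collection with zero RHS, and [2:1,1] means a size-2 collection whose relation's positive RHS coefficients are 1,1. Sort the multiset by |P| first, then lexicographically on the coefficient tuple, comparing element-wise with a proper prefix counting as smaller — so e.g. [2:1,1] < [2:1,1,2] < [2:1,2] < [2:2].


14 minimal non-faces of Δ(Σ) (on 7 rays):

  {3,6}:  v_{3} + v_{6} = 0 ; sig = [2:]
  {4,5}:  v_{4} + v_{5} = 0 ; sig = [2:]
  {1,3}:  v_{1} + v_{3} = v_{2} ; sig = [2:1]
  {1,5}:  v_{1} + v_{5} = v_{3} ; sig = [2:1]
  {1,6}:  v_{1} + v_{6} = v_{4} ; sig = [2:1]
  {2,6}:  v_{2} + v_{6} = v_{1} ; sig = [2:1]
  {3,4}:  v_{3} + v_{4} = v_{1} ; sig = [2:1]
  {3,5}:  v_{3} + v_{5} = v_{7} ; sig = [2:1]
  {4,7}:  v_{4} + v_{7} = v_{3} ; sig = [2:1]
  {6,7}:  v_{6} + v_{7} = v_{5} ; sig = [2:1]
  {1,7}:  v_{1} + v_{7} = 2·v_{3} ; sig = [2:2]
  {2,4}:  v_{2} + v_{4} = 2·v_{1} ; sig = [2:2]
  {2,5}:  v_{2} + v_{5} = 2·v_{3} ; sig = [2:2]
  {2,7}:  v_{2} + v_{7} = 3·v_{3} ; sig = [2:3]

Hence PRS(X_Σ) =
[[2:], [2:], [2:1], [2:1], [2:1], [2:1], [2:1], [2:1], [2:1], [2:1], [2:2], [2:2], [2:2], [2:3]]


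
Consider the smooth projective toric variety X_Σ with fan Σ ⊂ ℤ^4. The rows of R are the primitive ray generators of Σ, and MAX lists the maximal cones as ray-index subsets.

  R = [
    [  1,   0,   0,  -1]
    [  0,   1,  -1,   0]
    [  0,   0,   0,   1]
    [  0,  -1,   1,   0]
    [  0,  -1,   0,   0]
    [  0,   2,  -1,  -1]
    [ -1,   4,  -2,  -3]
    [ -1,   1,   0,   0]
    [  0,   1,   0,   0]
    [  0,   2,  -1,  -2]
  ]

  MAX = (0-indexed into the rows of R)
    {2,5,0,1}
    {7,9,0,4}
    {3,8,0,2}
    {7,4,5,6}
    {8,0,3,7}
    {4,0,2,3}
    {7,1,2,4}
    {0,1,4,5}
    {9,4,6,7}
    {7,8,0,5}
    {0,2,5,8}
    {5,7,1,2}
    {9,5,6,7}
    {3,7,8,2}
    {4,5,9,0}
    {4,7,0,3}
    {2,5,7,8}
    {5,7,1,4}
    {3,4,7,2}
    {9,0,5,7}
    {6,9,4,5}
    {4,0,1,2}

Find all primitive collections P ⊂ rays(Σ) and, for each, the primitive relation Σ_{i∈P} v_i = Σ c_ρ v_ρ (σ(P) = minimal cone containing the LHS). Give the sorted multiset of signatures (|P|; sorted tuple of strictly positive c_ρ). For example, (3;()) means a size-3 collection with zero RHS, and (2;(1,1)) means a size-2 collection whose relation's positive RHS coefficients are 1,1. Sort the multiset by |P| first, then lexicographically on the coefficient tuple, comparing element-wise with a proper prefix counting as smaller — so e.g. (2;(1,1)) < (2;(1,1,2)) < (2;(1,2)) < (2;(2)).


18 collections generate NE(X_Σ); each relation:

  {1,3}:  v_{1} + v_{3} = 0 — sig = (2;())
  {4,8}:  v_{4} + v_{8} = 0 — sig = (2;())
  {2,9}:  v_{2} + v_{9} = v_{5} — sig = (2;(1))
  {1,8}:  v_{1} + v_{8} = v_{2} + v_{5} — sig = (2;(1,1))
  {3,5}:  v_{3} + v_{5} = v_{0} + v_{7} — sig = (2;(1,1))
  {6,8}:  v_{6} + v_{8} = v_{5} + v_{7} + v_{9} — sig = (2;(1,1,1))
  {8,9}:  v_{8} + v_{9} = v_{0} + v_{5} + v_{7} — sig = (2;(1,1,1))
  {3,6}:  v_{3} + v_{6} = v_{0} + v_{4} + 2·v_{7} + v_{9} — sig = (2;(1,1,1,2))
  {2,6}:  v_{2} + v_{6} = v_{4} + 2·v_{5} + v_{7} — sig = (2;(1,1,2))
  {1,9}:  v_{1} + v_{9} = v_{4} + 2·v_{5} — sig = (2;(1,2))
  {3,9}:  v_{3} + v_{9} = 2·v_{0} + v_{4} + 2·v_{7} — sig = (2;(1,2,2))
  {1,6}:  v_{1} + v_{6} = 2·v_{4} + 3·v_{5} + v_{7} — sig = (2;(1,2,3))
  {0,6}:  v_{0} + v_{6} = 2·v_{9} — sig = (2;(2))
  {0,1,7}:  v_{0} + v_{1} + v_{7} = v_{5} — sig = (3;(1))
  {0,2,7}:  v_{0} + v_{2} + v_{7} = v_{8} — sig = (3;(1))
  {2,4,5}:  v_{2} + v_{4} + v_{5} = v_{1} — sig = (3;(1))
  {0,4,5,7}:  v_{0} + v_{4} + v_{5} + v_{7} = v_{9} — sig = (4;(1))
  {4,5,7,9}:  v_{4} + v_{5} + v_{7} + v_{9} = v_{6} — sig = (4;(1))

so the primitive-relation signature multiset is
    |P|=2: 13 collections, coeffs (), (), (1), (1,1), (1,1), (1,1,1), (1,1,1), (1,1,1,2), (1,1,2), (1,2), (1,2,2), (1,2,3), (2)
    |P|=3: 3 collections, coeffs (1), (1), (1)
    |P|=4: 2 collections, coeffs (1), (1)


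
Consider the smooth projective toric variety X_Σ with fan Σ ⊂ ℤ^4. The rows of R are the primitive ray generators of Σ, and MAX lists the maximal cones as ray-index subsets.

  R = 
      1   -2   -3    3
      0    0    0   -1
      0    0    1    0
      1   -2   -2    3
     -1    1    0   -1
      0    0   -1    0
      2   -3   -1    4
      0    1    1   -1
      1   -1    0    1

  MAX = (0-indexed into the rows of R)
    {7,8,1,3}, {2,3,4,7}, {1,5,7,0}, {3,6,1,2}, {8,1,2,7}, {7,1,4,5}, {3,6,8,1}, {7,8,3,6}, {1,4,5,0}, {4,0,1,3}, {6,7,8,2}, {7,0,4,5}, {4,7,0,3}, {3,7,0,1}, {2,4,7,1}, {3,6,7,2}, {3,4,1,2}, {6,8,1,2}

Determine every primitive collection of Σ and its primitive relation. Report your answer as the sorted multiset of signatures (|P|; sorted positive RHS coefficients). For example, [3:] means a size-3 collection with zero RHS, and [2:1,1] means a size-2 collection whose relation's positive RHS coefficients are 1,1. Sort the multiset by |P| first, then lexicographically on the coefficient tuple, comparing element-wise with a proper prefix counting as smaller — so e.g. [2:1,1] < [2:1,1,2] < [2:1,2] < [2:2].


Δ(Σ) — 9 vertices, 14 min non-faces:

  • {2,5}:  v_{2} + v_{5} = 0  so sig = [2:]
  • {4,8}:  v_{4} + v_{8} = 0  so sig = [2:]
  • {0,2}:  v_{0} + v_{2} = v_{3}  so sig = [2:1]
  • {3,5}:  v_{3} + v_{5} = v_{0}  so sig = [2:1]
  • {4,6}:  v_{4} + v_{6} = v_{2} + v_{3}  so sig = [2:1,1]
  • {5,6}:  v_{5} + v_{6} = v_{3} + v_{8}  so sig = [2:1,1]
  • {5,8}:  v_{5} + v_{8} = v_{1} + v_{3} + v_{7}  so sig = [2:1,1,1]
  • {0,8}:  v_{0} + v_{8} = v_{1} + 2·v_{3} + v_{7}  so sig = [2:1,1,2]
  • {0,6}:  v_{0} + v_{6} = 2·v_{3} + v_{8}  so sig = [2:1,2]
  • {2,3,8}:  v_{2} + v_{3} + v_{8} = v_{6}  so sig = [3:1]
  • {1,6,7}:  v_{1} + v_{6} + v_{7} = 2·v_{8}  so sig = [3:2]
  • {1,2,3,7}:  v_{1} + v_{2} + v_{3} + v_{7} = v_{8}  so sig = [4:1]
  • {1,3,4,7}:  v_{1} + v_{3} + v_{4} + v_{7} = v_{5}  so sig = [4:1]
  • {0,1,4,7}:  v_{0} + v_{1} + v_{4} + v_{7} = 2·v_{5}  so sig = [4:2]

Sorted signature multiset PRS(X):
    |P|=2: 9 collections, coeffs (), (), (1), (1), (1,1), (1,1), (1,1,1), (1,1,2), (1,2)
    |P|=3: 2 collections, coeffs (1), (2)
    |P|=4: 3 collections, coeffs (1), (1), (2)


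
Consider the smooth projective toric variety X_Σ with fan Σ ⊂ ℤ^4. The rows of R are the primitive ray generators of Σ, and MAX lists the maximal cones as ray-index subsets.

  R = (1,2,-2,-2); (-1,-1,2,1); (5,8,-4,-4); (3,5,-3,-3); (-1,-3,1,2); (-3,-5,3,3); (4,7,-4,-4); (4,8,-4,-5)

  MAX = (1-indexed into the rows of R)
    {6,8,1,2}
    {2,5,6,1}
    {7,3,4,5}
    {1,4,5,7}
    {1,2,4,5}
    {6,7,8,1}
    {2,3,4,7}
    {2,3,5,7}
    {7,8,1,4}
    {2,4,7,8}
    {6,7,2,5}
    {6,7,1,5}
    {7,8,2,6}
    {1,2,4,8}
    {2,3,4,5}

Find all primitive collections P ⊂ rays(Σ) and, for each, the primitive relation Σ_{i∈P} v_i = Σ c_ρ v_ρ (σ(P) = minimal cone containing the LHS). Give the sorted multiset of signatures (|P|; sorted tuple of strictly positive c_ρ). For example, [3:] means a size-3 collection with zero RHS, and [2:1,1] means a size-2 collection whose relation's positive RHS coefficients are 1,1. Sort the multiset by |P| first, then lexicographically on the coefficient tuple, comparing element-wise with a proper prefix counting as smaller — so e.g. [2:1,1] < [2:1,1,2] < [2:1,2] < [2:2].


The 7 primitive collections of Σ (r=8, n=4):

  {4,6}:  v_{4} + v_{6} = 0  ⟹  sig = [2:]
  {5,8}:  v_{5} + v_{8} = v_{4}  ⟹  sig = [2:1]
  {3,6}:  v_{3} + v_{6} = v_{2} + v_{5} + v_{7}  ⟹  sig = [2:1,1,1]
  {3,8}:  v_{3} + v_{8} = v_{2} + 2·v_{4} + v_{7}  ⟹  sig = [2:1,1,2]
  {1,3}:  v_{1} + v_{3} = 2·v_{4}  ⟹  sig = [2:2]
  {1,2,7}:  v_{1} + v_{2} + v_{7} = v_{8}  ⟹  sig = [3:1]
  {2,4,5,7}:  v_{2} + v_{4} + v_{5} + v_{7} = v_{3}  ⟹  sig = [4:1]

Hence PRS(X_Σ) =
{ [2:],  [2:1],  [2:1,1,1],  [2:1,1,2],  [2:2],  [3:1],  [4:1] }


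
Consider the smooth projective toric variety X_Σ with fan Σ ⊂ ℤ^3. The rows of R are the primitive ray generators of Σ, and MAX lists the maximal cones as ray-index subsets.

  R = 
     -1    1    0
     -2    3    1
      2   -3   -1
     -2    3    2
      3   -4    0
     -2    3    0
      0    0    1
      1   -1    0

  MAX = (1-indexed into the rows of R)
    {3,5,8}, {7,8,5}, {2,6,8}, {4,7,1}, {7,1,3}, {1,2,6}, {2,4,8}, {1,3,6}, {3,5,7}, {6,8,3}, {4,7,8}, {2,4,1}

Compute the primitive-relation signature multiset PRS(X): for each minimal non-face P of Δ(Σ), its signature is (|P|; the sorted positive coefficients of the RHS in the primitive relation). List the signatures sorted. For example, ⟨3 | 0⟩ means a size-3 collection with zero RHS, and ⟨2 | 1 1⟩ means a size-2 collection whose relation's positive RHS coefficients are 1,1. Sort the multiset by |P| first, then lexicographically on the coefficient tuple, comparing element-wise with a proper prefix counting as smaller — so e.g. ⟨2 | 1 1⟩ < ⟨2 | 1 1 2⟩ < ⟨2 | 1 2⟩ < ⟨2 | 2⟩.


11 minimal non-faces of Δ(Σ) (on 8 rays):

  P={1,8}:  v_{1} + v_{8} = 0 ; sig = ⟨2 | 0⟩
  P={2,3}:  v_{2} + v_{3} = 0 ; sig = ⟨2 | 0⟩
  P={2,7}:  v_{2} + v_{7} = v_{4} ; sig = ⟨2 | 1⟩
  P={3,4}:  v_{3} + v_{4} = v_{7} ; sig = ⟨2 | 1⟩
  P={5,6}:  v_{5} + v_{6} = v_{8} ; sig = ⟨2 | 1⟩
  P={6,7}:  v_{6} + v_{7} = v_{2} ; sig = ⟨2 | 1⟩
  P={1,5}:  v_{1} + v_{5} = v_{3} + v_{7} ; sig = ⟨2 | 1 1⟩
  P={2,5}:  v_{2} + v_{5} = v_{7} + v_{8} ; sig = ⟨2 | 1 1⟩
  P={4,5}:  v_{4} + v_{5} = 2·v_{7} + v_{8} ; sig = ⟨2 | 1 2⟩
  P={4,6}:  v_{4} + v_{6} = 2·v_{2} ; sig = ⟨2 | 2⟩
  P={3,7,8}:  v_{3} + v_{7} + v_{8} = v_{5} ; sig = ⟨3 | 1⟩

Sorted signature multiset PRS(X):
    ⟨2 | 0⟩
    ⟨2 | 0⟩
    ⟨2 | 1⟩
    ⟨2 | 1⟩
    ⟨2 | 1⟩
    ⟨2 | 1⟩
    ⟨2 | 1 1⟩
    ⟨2 | 1 1⟩
    ⟨2 | 1 2⟩
    ⟨2 | 2⟩
    ⟨3 | 1⟩


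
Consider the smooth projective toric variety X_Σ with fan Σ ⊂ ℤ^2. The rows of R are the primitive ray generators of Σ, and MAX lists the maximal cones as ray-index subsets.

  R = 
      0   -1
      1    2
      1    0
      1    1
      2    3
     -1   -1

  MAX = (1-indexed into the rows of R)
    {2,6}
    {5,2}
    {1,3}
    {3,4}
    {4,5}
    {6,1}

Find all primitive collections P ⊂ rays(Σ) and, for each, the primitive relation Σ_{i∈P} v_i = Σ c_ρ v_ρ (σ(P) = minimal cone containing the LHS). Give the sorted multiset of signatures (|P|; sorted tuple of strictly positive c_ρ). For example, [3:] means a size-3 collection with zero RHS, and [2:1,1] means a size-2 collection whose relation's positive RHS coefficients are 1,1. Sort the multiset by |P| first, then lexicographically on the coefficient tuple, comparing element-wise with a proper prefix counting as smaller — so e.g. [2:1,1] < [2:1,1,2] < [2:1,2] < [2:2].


Δ(Σ) — 6 vertices, 9 min non-faces:

  P = {4,6}:  v_{4} + v_{6} = 0 — sig = [2:]
  P = {1,2}:  v_{1} + v_{2} = v_{4} — sig = [2:1]
  P = {1,4}:  v_{1} + v_{4} = v_{3} — sig = [2:1]
  P = {2,4}:  v_{2} + v_{4} = v_{5} — sig = [2:1]
  P = {3,6}:  v_{3} + v_{6} = v_{1} — sig = [2:1]
  P = {5,6}:  v_{5} + v_{6} = v_{2} — sig = [2:1]
  P = {1,5}:  v_{1} + v_{5} = 2·v_{4} — sig = [2:2]
  P = {2,3}:  v_{2} + v_{3} = 2·v_{4} — sig = [2:2]
  P = {3,5}:  v_{3} + v_{5} = 3·v_{4} — sig = [2:3]

Signatures (|P|; sorted positive RHS coefficients), sorted:
[[2:], [2:1], [2:1], [2:1], [2:1], [2:1], [2:2], [2:2], [2:3]]


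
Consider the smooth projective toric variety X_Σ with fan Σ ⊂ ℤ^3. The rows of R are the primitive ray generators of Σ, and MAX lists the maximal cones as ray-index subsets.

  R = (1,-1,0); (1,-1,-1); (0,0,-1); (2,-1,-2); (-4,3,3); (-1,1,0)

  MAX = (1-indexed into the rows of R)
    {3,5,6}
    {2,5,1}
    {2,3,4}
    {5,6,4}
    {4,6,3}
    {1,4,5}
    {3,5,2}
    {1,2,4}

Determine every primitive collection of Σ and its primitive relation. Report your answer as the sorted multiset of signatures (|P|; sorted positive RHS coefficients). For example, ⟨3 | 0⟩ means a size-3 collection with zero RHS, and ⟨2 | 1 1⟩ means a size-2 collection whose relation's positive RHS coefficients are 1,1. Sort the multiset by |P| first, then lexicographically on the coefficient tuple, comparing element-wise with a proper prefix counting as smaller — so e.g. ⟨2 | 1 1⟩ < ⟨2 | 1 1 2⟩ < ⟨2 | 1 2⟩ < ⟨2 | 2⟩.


Σ has 5 primitive collections:

  P = {1,6}:  v_{1} + v_{6} = 0  ⇒ sig = ⟨2 | 0⟩
  P = {1,3}:  v_{1} + v_{3} = v_{2}  ⇒ sig = ⟨2 | 1⟩
  P = {2,6}:  v_{2} + v_{6} = v_{3}  ⇒ sig = ⟨2 | 1⟩
  P = {2,4,5}:  v_{2} + v_{4} + v_{5} = v_{6}  ⇒ sig = ⟨3 | 1⟩
  P = {3,4,5}:  v_{3} + v_{4} + v_{5} = 2·v_{6}  ⇒ sig = ⟨3 | 2⟩

Signatures (|P|; sorted positive RHS coefficients), sorted:
[⟨2 | 0⟩, ⟨2 | 1⟩, ⟨2 | 1⟩, ⟨3 | 1⟩, ⟨3 | 2⟩]


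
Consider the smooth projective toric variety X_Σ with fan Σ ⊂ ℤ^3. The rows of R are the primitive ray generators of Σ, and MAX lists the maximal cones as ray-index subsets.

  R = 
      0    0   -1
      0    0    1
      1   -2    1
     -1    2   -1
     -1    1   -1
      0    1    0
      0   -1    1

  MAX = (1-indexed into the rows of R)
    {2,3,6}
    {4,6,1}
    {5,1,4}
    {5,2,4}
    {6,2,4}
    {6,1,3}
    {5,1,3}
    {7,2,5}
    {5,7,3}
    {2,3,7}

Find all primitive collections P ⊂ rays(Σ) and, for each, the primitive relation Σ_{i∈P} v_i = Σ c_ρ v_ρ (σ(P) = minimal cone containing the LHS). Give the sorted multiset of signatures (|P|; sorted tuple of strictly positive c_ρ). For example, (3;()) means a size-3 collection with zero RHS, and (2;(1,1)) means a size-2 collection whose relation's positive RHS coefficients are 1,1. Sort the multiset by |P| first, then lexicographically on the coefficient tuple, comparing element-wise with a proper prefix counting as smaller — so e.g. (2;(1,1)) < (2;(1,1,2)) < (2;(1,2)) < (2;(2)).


7 collections generate NE(X_Σ); each relation:

  P = {1,2}:  v_{1} + v_{2} = 0 — sig = (2;())
  P = {3,4}:  v_{3} + v_{4} = 0 — sig = (2;())
  P = {5,6}:  v_{5} + v_{6} = v_{4} — sig = (2;(1))
  P = {6,7}:  v_{6} + v_{7} = v_{2} — sig = (2;(1))
  P = {1,7}:  v_{1} + v_{7} = v_{3} + v_{5} — sig = (2;(1,1))
  P = {4,7}:  v_{4} + v_{7} = v_{2} + v_{5} — sig = (2;(1,1))
  P = {2,3,5}:  v_{2} + v_{3} + v_{5} = v_{7} — sig = (3;(1))

so the primitive-relation signature multiset is
{ (2;()) ×2,  (2;(1)) ×2,  (2;(1,1)) ×2,  (3;(1)) }


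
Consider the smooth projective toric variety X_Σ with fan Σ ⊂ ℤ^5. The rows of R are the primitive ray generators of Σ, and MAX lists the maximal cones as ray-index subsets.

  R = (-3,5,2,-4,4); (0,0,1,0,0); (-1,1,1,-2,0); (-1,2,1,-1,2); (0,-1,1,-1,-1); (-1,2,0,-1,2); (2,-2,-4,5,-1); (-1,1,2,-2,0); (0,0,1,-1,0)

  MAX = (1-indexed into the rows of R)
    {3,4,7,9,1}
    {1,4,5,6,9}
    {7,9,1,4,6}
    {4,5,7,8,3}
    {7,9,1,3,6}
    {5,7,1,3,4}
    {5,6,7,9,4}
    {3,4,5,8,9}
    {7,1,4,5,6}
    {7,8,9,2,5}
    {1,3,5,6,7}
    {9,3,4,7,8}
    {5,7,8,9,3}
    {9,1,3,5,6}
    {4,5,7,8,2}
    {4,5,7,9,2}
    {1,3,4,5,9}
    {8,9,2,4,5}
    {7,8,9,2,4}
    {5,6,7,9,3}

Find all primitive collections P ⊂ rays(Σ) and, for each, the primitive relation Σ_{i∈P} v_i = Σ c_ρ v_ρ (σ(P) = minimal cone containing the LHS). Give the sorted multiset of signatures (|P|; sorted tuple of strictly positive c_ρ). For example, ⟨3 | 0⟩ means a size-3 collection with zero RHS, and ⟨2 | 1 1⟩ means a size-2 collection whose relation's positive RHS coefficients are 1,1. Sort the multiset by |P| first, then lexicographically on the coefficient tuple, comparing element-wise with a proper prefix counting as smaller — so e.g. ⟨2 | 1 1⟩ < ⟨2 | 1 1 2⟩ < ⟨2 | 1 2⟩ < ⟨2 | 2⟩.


|primitive collections| = 9. Relations:

  {2,3}:  v_{2} + v_{3} = v_{8} ; sig = ⟨2 | 1⟩
  {2,6}:  v_{2} + v_{6} = v_{4} ; sig = ⟨2 | 1⟩
  {6,8}:  v_{6} + v_{8} = v_{3} + v_{4} ; sig = ⟨2 | 1 1⟩
  {1,2}:  v_{1} + v_{2} = v_{3} + 2·v_{4} ; sig = ⟨2 | 1 2⟩
  {1,8}:  v_{1} + v_{8} = 2·v_{3} + 2·v_{4} ; sig = ⟨2 | 2 2⟩
  {3,4,6}:  v_{3} + v_{4} + v_{6} = v_{1} ; sig = ⟨3 | 1⟩
  {1,5,7,9}:  v_{1} + v_{5} + v_{7} + v_{9} = v_{6} ; sig = ⟨4 | 1⟩
  {3,4,5,7,9}:  v_{3} + v_{4} + v_{5} + v_{7} + v_{9} = 0 ; sig = ⟨5 | 0⟩
  {4,5,7,8,9}:  v_{4} + v_{5} + v_{7} + v_{8} + v_{9} = v_{2} ; sig = ⟨5 | 1⟩

Signatures (|P|; sorted positive RHS coefficients), sorted:
    ⟨2 | 1⟩
    ⟨2 | 1⟩
    ⟨2 | 1 1⟩
    ⟨2 | 1 2⟩
    ⟨2 | 2 2⟩
    ⟨3 | 1⟩
    ⟨4 | 1⟩
    ⟨5 | 0⟩
    ⟨5 | 1⟩


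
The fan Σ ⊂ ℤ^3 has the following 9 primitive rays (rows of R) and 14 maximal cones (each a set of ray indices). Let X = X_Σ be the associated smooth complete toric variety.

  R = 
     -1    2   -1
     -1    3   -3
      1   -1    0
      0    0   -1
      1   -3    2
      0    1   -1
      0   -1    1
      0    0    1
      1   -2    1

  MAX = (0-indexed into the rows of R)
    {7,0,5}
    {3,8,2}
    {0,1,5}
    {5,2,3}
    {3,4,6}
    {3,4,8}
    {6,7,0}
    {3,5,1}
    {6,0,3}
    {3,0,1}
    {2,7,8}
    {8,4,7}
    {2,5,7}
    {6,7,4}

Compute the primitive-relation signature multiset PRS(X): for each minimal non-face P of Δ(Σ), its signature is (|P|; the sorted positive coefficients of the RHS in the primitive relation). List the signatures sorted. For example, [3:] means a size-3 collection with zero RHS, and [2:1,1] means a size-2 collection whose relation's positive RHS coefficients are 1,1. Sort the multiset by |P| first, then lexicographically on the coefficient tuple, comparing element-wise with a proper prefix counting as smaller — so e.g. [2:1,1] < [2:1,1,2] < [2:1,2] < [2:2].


The 16 primitive collections of Σ (r=9, n=3):

  • {0,8}:  v_{0} + v_{8} = 0  so sig = [2:]
  • {3,7}:  v_{3} + v_{7} = 0  so sig = [2:]
  • {5,6}:  v_{5} + v_{6} = 0  so sig = [2:]
  • {0,2}:  v_{0} + v_{2} = v_{5}  so sig = [2:1]
  • {0,4}:  v_{0} + v_{4} = v_{6}  so sig = [2:1]
  • {1,4}:  v_{1} + v_{4} = v_{3}  so sig = [2:1]
  • {2,6}:  v_{2} + v_{6} = v_{8}  so sig = [2:1]
  • {4,5}:  v_{4} + v_{5} = v_{8}  so sig = [2:1]
  • {5,8}:  v_{5} + v_{8} = v_{2}  so sig = [2:1]
  • {6,8}:  v_{6} + v_{8} = v_{4}  so sig = [2:1]
  • {1,6}:  v_{1} + v_{6} = v_{0} + v_{3}  so sig = [2:1,1]
  • {1,7}:  v_{1} + v_{7} = v_{0} + v_{5}  so sig = [2:1,1]
  • {1,8}:  v_{1} + v_{8} = v_{3} + v_{5}  so sig = [2:1,1]
  • {1,2}:  v_{1} + v_{2} = v_{3} + 2·v_{5}  so sig = [2:1,2]
  • {2,4}:  v_{2} + v_{4} = 2·v_{8}  so sig = [2:2]
  • {0,3,5}:  v_{0} + v_{3} + v_{5} = v_{1}  so sig = [3:1]

Hence PRS(X_Σ) =
{ [2:] ×3,  [2:1] ×7,  [2:1,1] ×3,  [2:1,2],  [2:2],  [3:1] }


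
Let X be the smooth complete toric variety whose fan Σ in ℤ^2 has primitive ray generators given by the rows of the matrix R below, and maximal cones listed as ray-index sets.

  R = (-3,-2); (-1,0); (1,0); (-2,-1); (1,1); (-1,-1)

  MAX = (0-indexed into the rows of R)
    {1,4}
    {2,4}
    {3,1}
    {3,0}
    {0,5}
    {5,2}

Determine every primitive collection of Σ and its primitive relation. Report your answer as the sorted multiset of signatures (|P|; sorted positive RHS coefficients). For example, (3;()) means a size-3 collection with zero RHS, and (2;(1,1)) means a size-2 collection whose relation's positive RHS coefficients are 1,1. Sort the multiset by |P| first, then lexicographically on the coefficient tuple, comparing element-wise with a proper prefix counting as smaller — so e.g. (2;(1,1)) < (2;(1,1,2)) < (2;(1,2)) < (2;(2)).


The 9 primitive collections of Σ (r=6, n=2):

  {1,2}:  v_{1} + v_{2} = 0  →  sig = (2;())
  {4,5}:  v_{4} + v_{5} = 0  →  sig = (2;())
  {0,4}:  v_{0} + v_{4} = v_{3}  →  sig = (2;(1))
  {1,5}:  v_{1} + v_{5} = v_{3}  →  sig = (2;(1))
  {2,3}:  v_{2} + v_{3} = v_{5}  →  sig = (2;(1))
  {3,4}:  v_{3} + v_{4} = v_{1}  →  sig = (2;(1))
  {3,5}:  v_{3} + v_{5} = v_{0}  →  sig = (2;(1))
  {0,1}:  v_{0} + v_{1} = 2·v_{3}  →  sig = (2;(2))
  {0,2}:  v_{0} + v_{2} = 2·v_{5}  →  sig = (2;(2))

Signatures (|P|; sorted positive RHS coefficients), sorted:
[(2;()), (2;()), (2;(1)), (2;(1)), (2;(1)), (2;(1)), (2;(1)), (2;(2)), (2;(2))]


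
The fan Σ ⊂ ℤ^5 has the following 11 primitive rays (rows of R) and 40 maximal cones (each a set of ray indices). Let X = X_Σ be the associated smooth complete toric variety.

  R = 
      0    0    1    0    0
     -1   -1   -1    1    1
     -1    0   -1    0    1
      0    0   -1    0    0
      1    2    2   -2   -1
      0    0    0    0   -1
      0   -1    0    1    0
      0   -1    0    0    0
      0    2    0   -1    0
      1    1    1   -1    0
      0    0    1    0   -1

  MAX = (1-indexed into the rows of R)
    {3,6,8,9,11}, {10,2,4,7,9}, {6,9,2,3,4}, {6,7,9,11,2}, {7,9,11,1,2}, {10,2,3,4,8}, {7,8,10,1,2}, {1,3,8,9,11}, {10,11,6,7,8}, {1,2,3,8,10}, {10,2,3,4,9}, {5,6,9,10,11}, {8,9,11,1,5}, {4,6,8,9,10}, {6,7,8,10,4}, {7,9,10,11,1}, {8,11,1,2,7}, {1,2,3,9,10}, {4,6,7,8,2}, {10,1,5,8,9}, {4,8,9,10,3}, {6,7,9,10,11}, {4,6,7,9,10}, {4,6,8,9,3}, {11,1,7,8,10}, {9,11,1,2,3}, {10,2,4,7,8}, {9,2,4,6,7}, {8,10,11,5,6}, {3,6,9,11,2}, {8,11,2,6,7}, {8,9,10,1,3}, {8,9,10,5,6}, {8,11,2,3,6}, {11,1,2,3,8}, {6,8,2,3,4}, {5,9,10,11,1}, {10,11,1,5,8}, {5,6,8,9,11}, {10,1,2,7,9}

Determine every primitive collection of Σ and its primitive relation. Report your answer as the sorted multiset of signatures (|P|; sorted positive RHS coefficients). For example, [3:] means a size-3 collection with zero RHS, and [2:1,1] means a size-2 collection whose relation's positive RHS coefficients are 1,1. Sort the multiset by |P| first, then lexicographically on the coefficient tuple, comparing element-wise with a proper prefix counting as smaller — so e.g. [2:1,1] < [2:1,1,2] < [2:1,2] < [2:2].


Δ(Σ) — 11 vertices, 15 min non-faces:

  • {1,4}:  v_{1} + v_{4} = 0 — sig = [2:]
  • {1,6}:  v_{1} + v_{6} = v_{11} — sig = [2:1]
  • {3,7}:  v_{3} + v_{7} = v_{2} — sig = [2:1]
  • {4,11}:  v_{4} + v_{11} = v_{6} — sig = [2:1]
  • {5,7}:  v_{5} + v_{7} = v_{10} + v_{11} — sig = [2:1,1]
  • {2,5}:  v_{2} + v_{5} = v_{1} + v_{8} + v_{9} — sig = [2:1,1,1]
  • {4,5}:  v_{4} + v_{5} = v_{6} + v_{8} + v_{9} + v_{10} — sig = [2:1,1,1,1]
  • {3,5}:  v_{3} + v_{5} = v_{1} + 2·v_{8} + 2·v_{9} — sig = [2:1,2,2]
  • {2,6,10}:  v_{2} + v_{6} + v_{10} = 0 — sig = [3:]
  • {7,8,9}:  v_{7} + v_{8} + v_{9} = 0 — sig = [3:]
  • {2,8,9}:  v_{2} + v_{8} + v_{9} = v_{3} — sig = [3:1]
  • {2,10,11}:  v_{2} + v_{10} + v_{11} = v_{1} — sig = [3:1]
  • {3,6,10}:  v_{3} + v_{6} + v_{10} = v_{8} + v_{9} — sig = [3:1,1]
  • {3,10,11}:  v_{3} + v_{10} + v_{11} = v_{1} + v_{8} + v_{9} — sig = [3:1,1,1]
  • {8,9,10,11}:  v_{8} + v_{9} + v_{10} + v_{11} = v_{5} — sig = [4:1]

Signatures (|P|; sorted positive RHS coefficients), sorted:
    [2:]
    [2:1]
    [2:1]
    [2:1]
    [2:1,1]
    [2:1,1,1]
    [2:1,1,1,1]
    [2:1,2,2]
    [3:]
    [3:]
    [3:1]
    [3:1]
    [3:1,1]
    [3:1,1,1]
    [4:1]


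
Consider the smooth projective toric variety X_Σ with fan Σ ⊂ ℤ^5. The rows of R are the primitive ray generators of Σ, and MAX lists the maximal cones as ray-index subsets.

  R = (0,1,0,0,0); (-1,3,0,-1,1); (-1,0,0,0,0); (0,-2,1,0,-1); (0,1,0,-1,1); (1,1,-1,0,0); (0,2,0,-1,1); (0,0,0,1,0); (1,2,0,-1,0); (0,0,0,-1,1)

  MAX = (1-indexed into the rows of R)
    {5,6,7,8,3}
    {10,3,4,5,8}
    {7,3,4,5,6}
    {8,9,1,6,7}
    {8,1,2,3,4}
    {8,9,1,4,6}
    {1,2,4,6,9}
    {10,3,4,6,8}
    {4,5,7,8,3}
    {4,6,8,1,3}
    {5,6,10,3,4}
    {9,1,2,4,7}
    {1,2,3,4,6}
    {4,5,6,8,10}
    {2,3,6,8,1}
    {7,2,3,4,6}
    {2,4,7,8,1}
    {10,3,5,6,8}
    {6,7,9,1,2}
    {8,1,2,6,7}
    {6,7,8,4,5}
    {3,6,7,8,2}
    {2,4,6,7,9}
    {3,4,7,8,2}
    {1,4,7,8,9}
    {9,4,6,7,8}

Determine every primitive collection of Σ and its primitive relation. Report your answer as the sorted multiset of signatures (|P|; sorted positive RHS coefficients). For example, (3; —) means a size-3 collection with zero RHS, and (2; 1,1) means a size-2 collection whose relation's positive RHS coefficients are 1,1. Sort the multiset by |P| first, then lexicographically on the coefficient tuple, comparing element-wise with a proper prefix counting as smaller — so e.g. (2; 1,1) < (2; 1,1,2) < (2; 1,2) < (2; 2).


The 14 primitive collections of Σ (r=10, n=5):

  P = {1,5}:  v_{1} + v_{5} = v_{7} — sig = (2; 1)
  P = {1,10}:  v_{1} + v_{10} = v_{5} — sig = (2; 1)
  P = {2,10}:  v_{2} + v_{10} = v_{3} + v_{5} + v_{7} — sig = (2; 1,1,1)
  P = {3,9}:  v_{3} + v_{9} = v_{2} + v_{4} + v_{6} — sig = (2; 1,1,1)
  P = {9,10}:  v_{9} + v_{10} = v_{4} + v_{5} + v_{6} + v_{7} — sig = (2; 1,1,1,1)
  P = {5,9}:  v_{5} + v_{9} = v_{4} + v_{6} + 2·v_{7} — sig = (2; 1,1,2)
  P = {2,5}:  v_{2} + v_{5} = v_{3} + 2·v_{7} — sig = (2; 1,2)
  P = {7,10}:  v_{7} + v_{10} = 2·v_{5} — sig = (2; 2)
  P = {1,3,7}:  v_{1} + v_{3} + v_{7} = v_{2} — sig = (3; 1)
  P = {2,8,9}:  v_{2} + v_{8} + v_{9} = 3·v_{1} + v_{7} — sig = (3; 1,3)
  P = {1,4,6,7}:  v_{1} + v_{4} + v_{6} + v_{7} = v_{9} — sig = (4; 1)
  P = {2,4,6,8}:  v_{2} + v_{4} + v_{6} + v_{8} = 2·v_{1} — sig = (4; 2)
  P = {3,4,5,6,8}:  v_{3} + v_{4} + v_{5} + v_{6} + v_{8} = 0 — sig = (5; —)
  P = {3,4,6,7,8}:  v_{3} + v_{4} + v_{6} + v_{7} + v_{8} = v_{1} — sig = (5; 1)

Sorted signature multiset PRS(X):
    (2; 1)
    (2; 1)
    (2; 1,1,1)
    (2; 1,1,1)
    (2; 1,1,1,1)
    (2; 1,1,2)
    (2; 1,2)
    (2; 2)
    (3; 1)
    (3; 1,3)
    (4; 1)
    (4; 2)
    (5; —)
    (5; 1)


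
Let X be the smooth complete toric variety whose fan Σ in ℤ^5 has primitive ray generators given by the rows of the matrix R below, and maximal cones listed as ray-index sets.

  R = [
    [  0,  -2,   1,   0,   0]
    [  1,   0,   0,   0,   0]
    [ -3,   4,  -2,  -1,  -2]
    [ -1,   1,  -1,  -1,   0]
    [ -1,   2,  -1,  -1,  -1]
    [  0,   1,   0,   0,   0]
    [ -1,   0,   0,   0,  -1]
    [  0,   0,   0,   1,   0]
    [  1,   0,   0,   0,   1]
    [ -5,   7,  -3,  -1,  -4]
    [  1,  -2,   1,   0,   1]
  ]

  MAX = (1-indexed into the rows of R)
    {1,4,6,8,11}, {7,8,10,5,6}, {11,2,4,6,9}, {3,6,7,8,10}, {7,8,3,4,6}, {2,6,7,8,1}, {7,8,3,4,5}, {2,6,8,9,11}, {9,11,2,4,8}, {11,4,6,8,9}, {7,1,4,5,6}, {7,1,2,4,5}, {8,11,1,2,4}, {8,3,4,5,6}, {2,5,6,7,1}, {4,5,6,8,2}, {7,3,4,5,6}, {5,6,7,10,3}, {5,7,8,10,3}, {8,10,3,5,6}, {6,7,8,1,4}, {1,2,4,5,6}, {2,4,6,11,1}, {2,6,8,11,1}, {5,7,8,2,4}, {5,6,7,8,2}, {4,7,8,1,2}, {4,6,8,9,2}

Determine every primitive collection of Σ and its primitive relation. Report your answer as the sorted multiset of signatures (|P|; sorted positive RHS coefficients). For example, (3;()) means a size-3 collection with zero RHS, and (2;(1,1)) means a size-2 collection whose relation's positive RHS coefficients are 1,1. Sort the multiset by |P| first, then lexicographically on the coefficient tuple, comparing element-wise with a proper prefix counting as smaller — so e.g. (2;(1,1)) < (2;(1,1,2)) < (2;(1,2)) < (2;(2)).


Δ(Σ) — 11 vertices, 20 min non-faces:

  P={7,9}:  v_{7} + v_{9} = 0  →  sig = (2;())
  P={1,9}:  v_{1} + v_{9} = v_{11}  →  sig = (2;(1))
  P={7,11}:  v_{7} + v_{11} = v_{1}  →  sig = (2;(1))
  P={3,11}:  v_{3} + v_{11} = v_{4} + v_{6} + v_{7}  →  sig = (2;(1,1,1))
  P={5,9}:  v_{5} + v_{9} = v_{2} + v_{4} + v_{6}  →  sig = (2;(1,1,1))
  P={10,11}:  v_{10} + v_{11} = v_{3} + v_{6} + v_{7}  →  sig = (2;(1,1,1))
  P={3,9}:  v_{3} + v_{9} = v_{4} + v_{5} + v_{6} + v_{8}  →  sig = (2;(1,1,1,1))
  P={5,11}:  v_{5} + v_{11} = v_{1} + v_{2} + v_{4} + v_{6}  →  sig = (2;(1,1,1,1))
  P={9,10}:  v_{9} + v_{10} = v_{3} + v_{5} + v_{6} + v_{8}  →  sig = (2;(1,1,1,1))
  P={1,3}:  v_{1} + v_{3} = v_{4} + v_{6} + 2·v_{7}  →  sig = (2;(1,1,2))
  P={1,10}:  v_{1} + v_{10} = v_{3} + v_{6} + 2·v_{7}  →  sig = (2;(1,1,2))
  P={2,10}:  v_{2} + v_{10} = 3·v_{5} + v_{6} + v_{7} + 2·v_{8}  →  sig = (2;(1,1,2,3))
  P={2,3}:  v_{2} + v_{3} = 2·v_{5} + v_{8}  →  sig = (2;(1,2))
  P={4,10}:  v_{4} + v_{10} = 2·v_{3}  →  sig = (2;(2))
  P={1,5,8}:  v_{1} + v_{5} + v_{8} = v_{7}  →  sig = (3;(1))
  P={2,4,6,7}:  v_{2} + v_{4} + v_{6} + v_{7} = v_{5}  →  sig = (4;(1))
  P={1,2,4,6,8}:  v_{1} + v_{2} + v_{4} + v_{6} + v_{8} = 0  →  sig = (5;())
  P={2,4,6,8,11}:  v_{2} + v_{4} + v_{6} + v_{8} + v_{11} = v_{9}  →  sig = (5;(1))
  P={3,5,6,7,8}:  v_{3} + v_{5} + v_{6} + v_{7} + v_{8} = v_{10}  →  sig = (5;(1))
  P={4,5,6,7,8}:  v_{4} + v_{5} + v_{6} + v_{7} + v_{8} = v_{3}  →  sig = (5;(1))

so the primitive-relation signature multiset is
    |P|=2: 14 collections, coeffs (), (1), (1), (1,1,1), (1,1,1), (1,1,1), (1,1,1,1), (1,1,1,1), (1,1,1,1), (1,1,2), (1,1,2), (1,1,2,3), (1,2), (2)
    |P|=3: 1 collection, coeffs (1)
    |P|=4: 1 collection, coeffs (1)
    |P|=5: 4 collections, coeffs (), (1), (1), (1)
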